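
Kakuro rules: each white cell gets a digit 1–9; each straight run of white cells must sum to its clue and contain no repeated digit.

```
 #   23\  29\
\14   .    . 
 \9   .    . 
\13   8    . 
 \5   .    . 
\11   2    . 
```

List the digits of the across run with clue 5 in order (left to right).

4, 1

R3C2 = 13 − 8 = 5 completes the 13 across.
R5C2 = 11 − 2 = 9 completes the 11 across.
Nothing is forced directly, so branch on R1C2, whose candidates are 6 or 8. If R1C2 = 6: then R1C1 would have to be in {8} for the 14 across but in {1,3,4,5,6,7,9} for the 23 down — contradiction. So R1C2 = 8.
R1C1 = 14 − 8 = 6 completes the 14 across.
No cell is forced outright now. R2C1 can only be 3 or 4 (the digits allowed by both its 9 across and its 23 down). If R2C1 = 4: then R2C2 would have to be in {5} for the 9 across but in {1,3,4,6} for the 29 down — contradiction. So R2C1 = 3.
R2C2 = 9 − 3 = 6 completes the 9 across.
R4C1 = 23 − 19 = 4 completes the 23 down.
R4C2 = 5 − 4 = 1 completes the 5 across.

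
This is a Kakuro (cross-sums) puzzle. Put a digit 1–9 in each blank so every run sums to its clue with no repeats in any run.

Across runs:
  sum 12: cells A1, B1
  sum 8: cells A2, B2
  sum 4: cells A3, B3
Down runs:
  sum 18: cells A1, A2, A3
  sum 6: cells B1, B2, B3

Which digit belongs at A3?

4 in 2 cells must be {1,3}; 6 in 3 cells must be {1,2,3}.
The 12 across and the 6 down share only 3, so B1 = 3.
Given what's placed, B3 must be 1 to fit the 4 across and 6 down.
A1 = 12 − 3 = 9 completes the 12 across.
B2 = 6 − 4 = 2 completes the 6 down.
A3 = 4 − 1 = 3 completes the 4 across.
A2 = 8 − 2 = 6 completes the 8 across.

3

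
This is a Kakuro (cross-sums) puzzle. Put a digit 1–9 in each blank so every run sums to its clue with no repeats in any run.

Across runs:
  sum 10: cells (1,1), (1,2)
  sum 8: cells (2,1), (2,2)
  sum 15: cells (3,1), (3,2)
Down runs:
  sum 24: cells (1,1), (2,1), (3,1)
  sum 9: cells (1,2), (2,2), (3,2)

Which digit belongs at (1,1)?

8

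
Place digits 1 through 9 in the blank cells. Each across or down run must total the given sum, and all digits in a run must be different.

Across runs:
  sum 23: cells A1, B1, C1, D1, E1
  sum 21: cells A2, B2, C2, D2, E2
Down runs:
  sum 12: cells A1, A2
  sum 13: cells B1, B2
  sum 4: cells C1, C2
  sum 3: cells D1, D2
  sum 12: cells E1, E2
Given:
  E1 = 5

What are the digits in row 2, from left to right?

4 in 2 cells must be {1,3}; 3 in 2 cells must be {1,2}.
E2 = 12 − 5 = 7 completes the 12 down.
Nothing is forced directly, so branch on C1, whose candidates are 1 or 3. If C1 = 3: that forces C2 = 1, D2 = 2, D1 = 1, A1 = 8, B1 = 6, after which A2 would have to be in {3,5,6,8} for the 21 across but in {4} for the 12 down — contradiction. So C1 = 1.
D1 = 2: the only remaining digit allowed by both the 23 across and the 3 down.
C2 = 4 − 1 = 3 completes the 4 down.
D2 = 3 − 2 = 1 completes the 3 down.
Nothing is forced directly, so branch on A2, whose candidates are 4 or 8. If A2 = 8: then A1 would have to be in {6,7,8,9} for the 23 across but in {4} for the 12 down — contradiction. So A2 = 4.
A1 = 12 − 4 = 8 completes the 12 down.
B1 = 23 − 16 = 7 completes the 23 across.
B2 = 21 − 15 = 6 completes the 21 across.

4 6 3 1 7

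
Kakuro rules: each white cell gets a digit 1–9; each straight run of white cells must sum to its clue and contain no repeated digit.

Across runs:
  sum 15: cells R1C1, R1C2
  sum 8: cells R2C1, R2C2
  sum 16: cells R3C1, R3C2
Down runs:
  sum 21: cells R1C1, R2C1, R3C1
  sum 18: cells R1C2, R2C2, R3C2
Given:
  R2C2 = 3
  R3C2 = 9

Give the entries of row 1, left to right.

9 6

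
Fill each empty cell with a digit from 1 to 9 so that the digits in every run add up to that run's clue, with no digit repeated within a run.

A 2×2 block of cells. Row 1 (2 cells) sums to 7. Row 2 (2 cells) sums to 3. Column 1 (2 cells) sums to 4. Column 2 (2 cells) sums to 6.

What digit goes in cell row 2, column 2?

2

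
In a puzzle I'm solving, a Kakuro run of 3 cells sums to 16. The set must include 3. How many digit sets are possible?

3

3 distinct digits from 1–9 sum between 6 and 24.
Keeping only sets containing 3.
Enumerating: {3,4,9}, {3,5,8}, {3,6,7}.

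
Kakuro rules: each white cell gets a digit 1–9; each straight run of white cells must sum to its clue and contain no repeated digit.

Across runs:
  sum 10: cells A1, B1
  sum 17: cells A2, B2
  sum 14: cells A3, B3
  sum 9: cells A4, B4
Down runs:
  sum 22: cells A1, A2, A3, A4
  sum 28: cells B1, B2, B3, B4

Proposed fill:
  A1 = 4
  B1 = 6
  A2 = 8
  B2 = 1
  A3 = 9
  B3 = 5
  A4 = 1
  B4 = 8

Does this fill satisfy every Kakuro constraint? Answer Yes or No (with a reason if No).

No — the down run B1–B4 sums to 20, not 28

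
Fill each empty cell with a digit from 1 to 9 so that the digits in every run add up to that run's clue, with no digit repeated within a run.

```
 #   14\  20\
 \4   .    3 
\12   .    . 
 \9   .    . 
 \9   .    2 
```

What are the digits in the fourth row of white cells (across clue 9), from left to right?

7, 2

4 in 2 cells must be {1,3}.
R1C1 = 4 − 3 = 1 completes the 4 across.
R4C1 = 9 − 2 = 7 completes the 9 across.
R2C1 = 4: the only remaining digit allowed by both the 12 across and the 14 down.
R2C2 = 12 − 4 = 8 completes the 12 across.
R3C1 = 14 − 12 = 2 completes the 14 down.
R3C2 = 9 − 2 = 7 completes the 9 across.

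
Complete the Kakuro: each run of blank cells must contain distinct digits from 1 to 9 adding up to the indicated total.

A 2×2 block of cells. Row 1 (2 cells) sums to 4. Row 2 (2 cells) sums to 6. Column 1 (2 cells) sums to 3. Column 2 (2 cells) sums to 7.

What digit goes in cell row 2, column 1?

4 in 2 cells must be {1,3}; 3 in 2 cells must be {1,2}.
The 4 across and the 3 down share only 1, so (1,1) = 1.
(1,2) = 4 − 1 = 3 completes the 4 across.
(2,1) = 3 − 1 = 2 completes the 3 down.
(2,2) = 6 − 2 = 4 completes the 6 across.

2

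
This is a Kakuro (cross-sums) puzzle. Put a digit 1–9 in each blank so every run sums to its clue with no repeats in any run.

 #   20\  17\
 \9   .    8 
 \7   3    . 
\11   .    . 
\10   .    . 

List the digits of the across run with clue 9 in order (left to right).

R1C1 = 9 − 8 = 1 completes the 9 across.
R2C2 = 7 − 3 = 4 completes the 7 across.
No cell is forced outright now. R3C1 can only be 7 or 9 (the digits allowed by both its 11 across and its 20 down). If R3C1 = 7: then R3C2 would have to be in {4} for the 11 across but in {2,3} for the 17 down — contradiction. So R3C1 = 9.
R3C2 = 11 − 9 = 2 completes the 11 across.
R4C1 = 20 − 13 = 7 completes the 20 down.
R4C2 = 10 − 7 = 3 completes the 10 across.

1 8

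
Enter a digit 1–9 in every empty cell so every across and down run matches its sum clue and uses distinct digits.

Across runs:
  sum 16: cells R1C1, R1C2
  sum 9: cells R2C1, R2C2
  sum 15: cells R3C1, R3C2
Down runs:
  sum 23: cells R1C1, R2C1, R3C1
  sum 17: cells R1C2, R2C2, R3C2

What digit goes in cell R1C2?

16 in 2 cells must be {7,9}; 23 in 3 cells must be {6,8,9}.
The 16 across and the 23 down share only 9, so R1C1 = 9.
R1C2 = 16 − 9 = 7 completes the 16 across.
Nothing is forced directly, so branch on R2C1, whose candidates are 6 or 8. If R2C1 = 6: then R2C2 would have to be in {3} for the 9 across but in {1,2,4,6,8,9} for the 17 down — contradiction. So R2C1 = 8.
R2C2 = 9 − 8 = 1 completes the 9 across.
R3C1 = 23 − 17 = 6 completes the 23 down.
R3C2 = 15 − 6 = 9 completes the 15 across.

7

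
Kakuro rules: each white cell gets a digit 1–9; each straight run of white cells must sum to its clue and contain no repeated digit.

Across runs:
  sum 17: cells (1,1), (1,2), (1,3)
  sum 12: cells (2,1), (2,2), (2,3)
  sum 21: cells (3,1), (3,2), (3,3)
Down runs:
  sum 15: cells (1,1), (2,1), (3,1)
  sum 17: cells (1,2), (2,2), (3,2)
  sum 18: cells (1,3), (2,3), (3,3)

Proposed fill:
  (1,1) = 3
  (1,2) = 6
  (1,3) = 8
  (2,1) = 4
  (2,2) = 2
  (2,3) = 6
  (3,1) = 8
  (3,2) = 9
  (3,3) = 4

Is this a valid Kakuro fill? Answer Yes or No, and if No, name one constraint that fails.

Yes

Across: 3+6+8=17; 4+2+6=12; 8+9+4=21. Down: 3+4+8=15; 6+2+9=17; 8+6+4=18. No digit repeats within any run.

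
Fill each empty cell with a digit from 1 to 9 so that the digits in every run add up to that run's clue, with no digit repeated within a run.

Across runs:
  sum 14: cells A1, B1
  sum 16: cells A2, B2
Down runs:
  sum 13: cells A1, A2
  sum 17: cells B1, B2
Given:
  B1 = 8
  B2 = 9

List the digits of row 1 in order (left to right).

6 8

16 in 2 cells must be {7,9}; 17 in 2 cells must be {8,9}.
A1 = 14 − 8 = 6 completes the 14 across.
A2 = 16 − 9 = 7 completes the 16 across.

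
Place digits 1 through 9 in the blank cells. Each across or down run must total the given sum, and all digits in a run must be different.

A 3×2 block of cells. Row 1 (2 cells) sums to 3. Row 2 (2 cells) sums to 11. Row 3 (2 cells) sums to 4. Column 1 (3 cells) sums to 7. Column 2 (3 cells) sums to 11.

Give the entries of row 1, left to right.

3 in 2 cells must be {1,2}; 4 in 2 cells must be {1,3}; 7 in 3 cells must be {1,2,4}.
The 4 across and the 7 down share only 1, so (3,1) = 1.
(3,2) = 4 − 1 = 3 completes the 4 across.
Given what's placed, (1,1) must be 2 to fit the 3 across and 7 down.
(1,2) = 3 − 2 = 1 completes the 3 across.
(2,1) = 7 − 3 = 4 completes the 7 down.
(2,2) = 11 − 4 = 7 completes the 11 across.

2, 1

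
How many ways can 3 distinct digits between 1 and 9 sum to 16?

8

3 distinct digits from 1–9 sum between 6 and 24.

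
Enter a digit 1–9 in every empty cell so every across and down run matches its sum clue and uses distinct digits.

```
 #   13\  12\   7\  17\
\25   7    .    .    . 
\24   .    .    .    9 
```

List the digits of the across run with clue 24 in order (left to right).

6, 8, 1, 9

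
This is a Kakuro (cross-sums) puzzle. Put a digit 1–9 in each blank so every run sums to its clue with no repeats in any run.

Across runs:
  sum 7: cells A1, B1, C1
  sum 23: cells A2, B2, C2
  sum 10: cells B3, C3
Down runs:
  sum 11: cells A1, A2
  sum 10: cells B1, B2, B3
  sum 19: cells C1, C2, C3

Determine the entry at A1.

2

7 in 3 cells must be {1,2,4}; 23 in 3 cells must be {6,8,9}.
Only 6 fits B2 under both its across sum 23 and down sum 10.
Given what's placed, B1 must be 1 to fit the 7 across and 10 down.
B3 = 10 − 7 = 3 completes the 10 down.
C3 = 10 − 3 = 7 completes the 10 across.
C1 = 4: the only remaining digit allowed by both the 7 across and the 19 down.
C2 = 19 − 11 = 8 completes the 19 down.
A1 = 7 − 5 = 2 completes the 7 across.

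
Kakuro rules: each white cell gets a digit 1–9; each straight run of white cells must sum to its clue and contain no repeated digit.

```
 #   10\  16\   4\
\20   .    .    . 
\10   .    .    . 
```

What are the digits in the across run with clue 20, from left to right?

16 in 2 cells must be {7,9}; 4 in 2 cells must be {1,3}.
The 20 across and the 4 down share only 3, so R1C3 = 3.
The 10 across and the 16 down share only 7, so R2C2 = 7.
R2C3 = 4 − 3 = 1 completes the 4 down.
R1C2 = 16 − 7 = 9 completes the 16 down.
R2C1 = 10 − 8 = 2 completes the 10 across.
R1C1 = 20 − 12 = 8 completes the 20 across.

8 9 3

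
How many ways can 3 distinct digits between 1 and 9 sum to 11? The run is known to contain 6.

3 distinct digits from 1–9 sum between 6 and 24.
Keeping only sets containing 6.
Enumerating: {1,4,6}, {2,3,6}.

2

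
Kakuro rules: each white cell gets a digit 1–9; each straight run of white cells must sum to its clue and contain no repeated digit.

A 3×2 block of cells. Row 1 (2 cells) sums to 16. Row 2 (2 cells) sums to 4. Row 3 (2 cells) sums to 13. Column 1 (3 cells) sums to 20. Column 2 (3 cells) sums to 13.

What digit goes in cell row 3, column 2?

5

16 in 2 cells must be {7,9}; 4 in 2 cells must be {1,3}.
The 4 across and the 20 down share only 3, so (2,1) = 3.
(2,2) = 4 − 3 = 1 completes the 4 across.
Given what's placed, (1,1) must be 9 to fit the 16 across and 20 down.
(1,2) = 16 − 9 = 7 completes the 16 across.
(3,1) = 20 − 12 = 8 completes the 20 down.
(3,2) = 13 − 8 = 5 completes the 13 across.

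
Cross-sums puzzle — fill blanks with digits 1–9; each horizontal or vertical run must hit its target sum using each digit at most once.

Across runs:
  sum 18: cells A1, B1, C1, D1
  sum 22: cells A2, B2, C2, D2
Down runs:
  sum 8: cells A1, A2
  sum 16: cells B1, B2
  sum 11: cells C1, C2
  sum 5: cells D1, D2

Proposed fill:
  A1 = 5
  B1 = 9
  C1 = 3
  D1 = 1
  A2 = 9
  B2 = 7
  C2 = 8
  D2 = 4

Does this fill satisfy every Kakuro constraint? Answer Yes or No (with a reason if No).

No — the across run A2–D2 sums to 28, not 22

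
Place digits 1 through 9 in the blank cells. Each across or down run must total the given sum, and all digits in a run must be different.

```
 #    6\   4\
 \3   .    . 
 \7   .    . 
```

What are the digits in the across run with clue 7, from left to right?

4 3

3 in 2 cells must be {1,2}; 4 in 2 cells must be {1,3}.
The 3 across and the 4 down share only 1, so R1C2 = 1.
R2C2 = 4 − 1 = 3 completes the 4 down.
R1C1 = 3 − 1 = 2 completes the 3 across.
R2C1 = 7 − 3 = 4 completes the 7 across.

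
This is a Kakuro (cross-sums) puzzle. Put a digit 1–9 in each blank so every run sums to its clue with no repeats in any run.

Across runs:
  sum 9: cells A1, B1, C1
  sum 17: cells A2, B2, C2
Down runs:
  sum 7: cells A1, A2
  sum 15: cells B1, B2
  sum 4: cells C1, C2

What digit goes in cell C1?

1

4 in 2 cells must be {1,3}.
The 9 across and the 15 down share only 6, so B1 = 6.
Given what's placed, C1 must be 1 to fit the 9 across and 4 down.
B2 = 15 − 6 = 9 completes the 15 down.
C2 = 4 − 1 = 3 completes the 4 down.
A1 = 9 − 7 = 2 completes the 9 across.
A2 = 17 − 12 = 5 completes the 17 across.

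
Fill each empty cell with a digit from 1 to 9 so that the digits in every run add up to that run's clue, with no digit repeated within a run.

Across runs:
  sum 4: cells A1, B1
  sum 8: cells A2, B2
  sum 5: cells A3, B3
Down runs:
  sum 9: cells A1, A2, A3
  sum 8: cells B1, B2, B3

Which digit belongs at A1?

3

4 in 2 cells must be {1,3}.
Nothing is forced directly, so branch on A1, whose candidates are 1 or 3. If A1 = 1: that forces B1 = 3, B2 = 1, B3 = 4, after which A2 would have to be in {7} for the 8 across but in {2,3,5,6} for the 9 down — contradiction. So A1 = 3.
B1 = 4 − 3 = 1 completes the 4 across.
Nothing is forced directly, so branch on A2, whose candidates are 1 or 2 or 5. If A2 = 1: then B2 would have to be in {7} for the 8 across but in {2,3,4,5} for the 8 down — contradiction. If A2 = 2: then B2 would have to be in {6} for the 8 across but in {2,3,4,5} for the 8 down — contradiction. So A2 = 5.
B2 = 8 − 5 = 3 completes the 8 across.
A3 = 9 − 8 = 1 completes the 9 down.
B3 = 5 − 1 = 4 completes the 5 across.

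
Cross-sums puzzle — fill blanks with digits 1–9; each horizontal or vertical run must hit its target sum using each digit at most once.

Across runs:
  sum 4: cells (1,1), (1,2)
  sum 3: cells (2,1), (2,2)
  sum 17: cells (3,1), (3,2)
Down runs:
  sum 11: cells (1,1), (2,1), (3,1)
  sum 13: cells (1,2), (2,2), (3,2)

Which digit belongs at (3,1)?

4 in 2 cells must be {1,3}; 3 in 2 cells must be {1,2}; 17 in 2 cells must be {8,9}.
The 17 across and the 11 down share only 8, so (3,1) = 8.
(3,2) = 17 − 8 = 9 completes the 17 across.
Given what's placed, (1,1) must be 1 to fit the 4 across and 11 down.
(1,2) = 4 − 1 = 3 completes the 4 across.
(2,1) = 11 − 9 = 2 completes the 11 down.
(2,2) = 3 − 2 = 1 completes the 3 across.

8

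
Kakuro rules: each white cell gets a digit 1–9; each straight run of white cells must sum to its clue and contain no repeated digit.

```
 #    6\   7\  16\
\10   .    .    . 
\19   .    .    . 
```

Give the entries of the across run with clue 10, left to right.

16 in 2 cells must be {7,9}.
The 10 across and the 16 down share only 7, so R1C3 = 7.
R2C3 = 16 − 7 = 9 completes the 16 down.
Nothing is forced directly, so branch on R2C1, whose candidates are 2 or 4. If R2C1 = 2: then R1C1 would have to be in {1,2} for the 10 across but in {4} for the 6 down — contradiction. So R2C1 = 4.
R1C1 = 6 − 4 = 2 completes the 6 down.
R1C2 = 10 − 9 = 1 completes the 10 across.
R2C2 = 19 − 13 = 6 completes the 19 across.

2 1 7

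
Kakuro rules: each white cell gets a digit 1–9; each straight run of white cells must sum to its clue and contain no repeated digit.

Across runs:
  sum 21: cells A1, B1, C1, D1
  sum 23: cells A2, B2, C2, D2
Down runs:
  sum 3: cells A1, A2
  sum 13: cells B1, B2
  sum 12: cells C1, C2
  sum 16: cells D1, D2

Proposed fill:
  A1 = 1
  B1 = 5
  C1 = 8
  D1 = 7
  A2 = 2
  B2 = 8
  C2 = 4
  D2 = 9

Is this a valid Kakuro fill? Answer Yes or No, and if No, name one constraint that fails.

Across: 1+5+8+7=21; 2+8+4+9=23. Down: 1+2=3; 5+8=13; 8+4=12; 7+9=16. No digit repeats within any run.

Yes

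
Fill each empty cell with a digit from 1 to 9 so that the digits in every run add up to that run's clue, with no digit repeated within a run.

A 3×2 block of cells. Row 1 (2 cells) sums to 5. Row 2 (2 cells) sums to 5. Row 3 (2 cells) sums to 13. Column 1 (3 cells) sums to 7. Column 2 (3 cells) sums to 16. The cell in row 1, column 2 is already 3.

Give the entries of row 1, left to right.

2 3

7 in 3 cells must be {1,2,4}.
(1,1) = 5 − 3 = 2 completes the 5 across.
(2,2) = 4: the only remaining digit allowed by both the 5 across and the 16 down.
Given what's placed, (3,1) must be 4 to fit the 13 across and 7 down.
(3,2) = 13 − 4 = 9 completes the 13 across.
(2,1) = 5 − 4 = 1 completes the 5 across.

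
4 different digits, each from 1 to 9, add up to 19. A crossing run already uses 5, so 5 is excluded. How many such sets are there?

4 distinct digits from 1–9 sum between 10 and 30.
Dropping sets that contain 5.
Enumerating: {1,2,7,9}, {1,3,6,9}, {1,3,7,8}, {1,4,6,8}, {2,3,6,8}, {2,4,6,7}.

6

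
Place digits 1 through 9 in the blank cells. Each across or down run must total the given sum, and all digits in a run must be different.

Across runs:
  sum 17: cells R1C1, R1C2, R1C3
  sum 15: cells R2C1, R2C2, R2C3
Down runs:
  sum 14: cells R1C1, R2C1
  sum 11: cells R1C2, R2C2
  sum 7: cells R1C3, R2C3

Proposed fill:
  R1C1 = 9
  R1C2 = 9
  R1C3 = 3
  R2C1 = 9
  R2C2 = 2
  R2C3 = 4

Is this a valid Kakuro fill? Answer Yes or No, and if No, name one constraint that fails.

No — the across run R1C1–R1C3 sums to 21, not 17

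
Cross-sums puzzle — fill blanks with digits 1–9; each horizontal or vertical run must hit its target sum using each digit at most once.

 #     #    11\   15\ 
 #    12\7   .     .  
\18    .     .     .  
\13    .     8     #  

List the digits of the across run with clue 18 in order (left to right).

7, 2, 9

R1C3 = 6: only digit in both the 7-across and 15-down candidate sets.
R2C3 = 15 − 6 = 9 completes the 15 down.
R3C1 = 13 − 8 = 5 completes the 13 across.
R1C2 = 7 − 6 = 1 completes the 7 across.
R2C1 = 12 − 5 = 7 completes the 12 down.
R2C2 = 18 − 16 = 2 completes the 18 across.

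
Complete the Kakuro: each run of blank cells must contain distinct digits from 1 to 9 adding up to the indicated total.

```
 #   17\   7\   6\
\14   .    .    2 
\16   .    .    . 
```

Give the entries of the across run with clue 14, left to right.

8 4 2

17 in 2 cells must be {8,9}.
R2C3 = 6 − 2 = 4 completes the 6 down.
R2C1 = 9: the only remaining digit allowed by both the 16 across and the 17 down.
R2C2 = 16 − 13 = 3 completes the 16 across.
R1C1 = 17 − 9 = 8 completes the 17 down.
R1C2 = 14 − 10 = 4 completes the 14 across.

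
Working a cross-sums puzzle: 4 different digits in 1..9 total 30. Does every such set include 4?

The only way to make 30 from 4 distinct digits is {6,7,8,9}, which does not contain 4.

No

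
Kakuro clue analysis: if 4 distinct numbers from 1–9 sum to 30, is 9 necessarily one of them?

The only way to make 30 from 4 distinct digits is {6,7,8,9}, which contains 9.

Yes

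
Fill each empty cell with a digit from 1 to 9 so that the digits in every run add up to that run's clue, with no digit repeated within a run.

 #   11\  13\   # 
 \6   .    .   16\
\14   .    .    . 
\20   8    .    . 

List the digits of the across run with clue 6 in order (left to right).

2 4

16 in 2 cells must be {7,9}.
Nothing is forced directly, so branch on R1C1, whose candidates are 1 or 2. If R1C1 = 1: that forces R1C2 = 5, R2C1 = 2, R2C2 = 7, after which R2C3 would have to be in {5} for the 14 across but in {7,9} for the 16 down — contradiction. So R1C1 = 2.
R1C2 = 6 − 2 = 4 completes the 6 across.
R2C1 = 11 − 10 = 1 completes the 11 down.
No cell is forced outright now. R2C3 can only be 7 or 9 (the digits allowed by both its 14 across and its 16 down). If R2C3 = 9: then R2C2 would have to be in {4} for the 14 across but in {1,2,3,6,7,8} for the 13 down — contradiction. So R2C3 = 7.
R2C2 = 14 − 8 = 6 completes the 14 across.
R3C2 = 13 − 10 = 3 completes the 13 down.
R3C3 = 20 − 11 = 9 completes the 20 across.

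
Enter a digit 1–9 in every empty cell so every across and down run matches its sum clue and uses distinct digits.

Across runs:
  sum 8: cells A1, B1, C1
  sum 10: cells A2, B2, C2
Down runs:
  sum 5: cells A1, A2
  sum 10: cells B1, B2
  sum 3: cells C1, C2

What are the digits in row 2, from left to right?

1 7 2

3 in 2 cells must be {1,2}.
Nothing is forced directly, so branch on C1, whose candidates are 1 or 2. If C1 = 2: that forces A1 = 1, after which B1 would have to be in {5} for the 8 across but in {1,2,3,4,6,7,8,9} for the 10 down — contradiction. So C1 = 1.
C2 = 3 − 1 = 2 completes the 3 down.
Nothing is forced directly, so branch on A2, whose candidates are 1 or 3. If A2 = 3: that forces A1 = 2, after which B1 would have to be in {5} for the 8 across but in {1,2,3,4,6,7,8,9} for the 10 down — contradiction. So A2 = 1.
A1 = 5 − 1 = 4 completes the 5 down.
B1 = 8 − 5 = 3 completes the 8 across.
B2 = 10 − 3 = 7 completes the 10 across.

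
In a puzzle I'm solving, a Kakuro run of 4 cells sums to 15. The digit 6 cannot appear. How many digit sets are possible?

4 distinct digits from 1–9 sum between 10 and 30.
Dropping sets that contain 6.
Enumerating: {1,2,3,9}, {1,2,4,8}, {1,2,5,7}, {1,3,4,7}.

4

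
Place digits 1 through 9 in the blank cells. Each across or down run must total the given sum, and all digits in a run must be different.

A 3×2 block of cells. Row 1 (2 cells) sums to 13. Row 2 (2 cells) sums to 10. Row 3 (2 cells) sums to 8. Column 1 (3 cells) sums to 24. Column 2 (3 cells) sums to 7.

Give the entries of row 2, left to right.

8, 2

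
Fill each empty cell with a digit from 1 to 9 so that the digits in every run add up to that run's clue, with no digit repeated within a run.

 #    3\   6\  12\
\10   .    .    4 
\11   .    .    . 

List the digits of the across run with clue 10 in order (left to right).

3 in 2 cells must be {1,2}.
R1C1 = 1: the only remaining digit allowed by both the 10 across and the 3 down.
R1C2 = 10 − 5 = 5 completes the 10 across.
R2C1 = 3 − 1 = 2 completes the 3 down.
R2C2 = 6 − 5 = 1 completes the 6 down.
R2C3 = 11 − 3 = 8 completes the 11 across.

1 5 4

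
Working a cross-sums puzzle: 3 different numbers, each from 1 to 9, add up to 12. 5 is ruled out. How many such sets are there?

3 distinct digits from 1–9 sum between 6 and 24.
Dropping sets that contain 5.
Enumerating: {1,2,9}, {1,3,8}, {1,4,7}, {2,3,7}, {2,4,6}.

5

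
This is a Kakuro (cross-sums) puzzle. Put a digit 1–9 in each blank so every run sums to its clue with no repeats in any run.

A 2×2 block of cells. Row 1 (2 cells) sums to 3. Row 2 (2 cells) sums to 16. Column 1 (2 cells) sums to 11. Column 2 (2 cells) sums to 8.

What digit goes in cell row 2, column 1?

9

3 in 2 cells must be {1,2}; 16 in 2 cells must be {7,9}.
The 3 across and the 11 down share only 2, so (1,1) = 2.
(1,2) = 3 − 2 = 1 completes the 3 across.
(2,1) = 11 − 2 = 9 completes the 11 down.
(2,2) = 16 − 9 = 7 completes the 16 across.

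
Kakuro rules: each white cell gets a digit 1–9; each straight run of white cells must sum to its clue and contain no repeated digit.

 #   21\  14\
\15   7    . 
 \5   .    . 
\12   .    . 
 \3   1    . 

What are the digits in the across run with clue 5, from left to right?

4, 1

3 in 2 cells must be {1,2}.
R1C2 = 15 − 7 = 8 completes the 15 across.
Given what's placed, R2C1 must be 4 to fit the 5 across and 21 down.
R2C2 = 5 − 4 = 1 completes the 5 across.
R3C1 = 21 − 12 = 9 completes the 21 down.
R3C2 = 12 − 9 = 3 completes the 12 across.
R4C2 = 3 − 1 = 2 completes the 3 across.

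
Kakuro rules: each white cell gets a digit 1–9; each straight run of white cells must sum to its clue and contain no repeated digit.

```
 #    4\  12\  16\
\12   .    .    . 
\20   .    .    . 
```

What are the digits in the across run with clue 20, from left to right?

4 in 2 cells must be {1,3}; 16 in 2 cells must be {7,9}.
The 20 across and the 4 down share only 3, so R2C1 = 3.
Given what's placed, R2C3 must be 9 to fit the 20 across and 16 down.
R1C1 = 4 − 3 = 1 completes the 4 down.
R1C3 = 16 − 9 = 7 completes the 16 down.
R2C2 = 20 − 12 = 8 completes the 20 across.
R1C2 = 12 − 8 = 4 completes the 12 across.

3, 8, 9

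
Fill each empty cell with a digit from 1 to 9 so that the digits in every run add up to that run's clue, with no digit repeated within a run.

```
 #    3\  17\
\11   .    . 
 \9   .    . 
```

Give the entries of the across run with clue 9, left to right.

3 in 2 cells must be {1,2}; 17 in 2 cells must be {8,9}.
The 11 across and the 3 down share only 2, so R1C1 = 2.
R1C2 = 11 − 2 = 9 completes the 11 across.
R2C1 = 3 − 2 = 1 completes the 3 down.
R2C2 = 9 − 1 = 8 completes the 9 across.

1 8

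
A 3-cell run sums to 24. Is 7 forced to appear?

The only way to make 24 from 3 distinct digits is {7,8,9}, which contains 7.

Yes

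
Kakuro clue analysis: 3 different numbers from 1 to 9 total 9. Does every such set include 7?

Counterexample: {1,2,6} sums to 9 without using 7.

No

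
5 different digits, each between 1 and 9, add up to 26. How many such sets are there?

11

5 distinct digits from 1–9 sum between 15 and 35.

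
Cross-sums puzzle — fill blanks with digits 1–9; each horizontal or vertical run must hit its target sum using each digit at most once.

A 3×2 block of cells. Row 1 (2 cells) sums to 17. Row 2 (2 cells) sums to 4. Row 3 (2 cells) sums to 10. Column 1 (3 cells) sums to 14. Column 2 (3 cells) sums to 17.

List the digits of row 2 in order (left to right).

1 3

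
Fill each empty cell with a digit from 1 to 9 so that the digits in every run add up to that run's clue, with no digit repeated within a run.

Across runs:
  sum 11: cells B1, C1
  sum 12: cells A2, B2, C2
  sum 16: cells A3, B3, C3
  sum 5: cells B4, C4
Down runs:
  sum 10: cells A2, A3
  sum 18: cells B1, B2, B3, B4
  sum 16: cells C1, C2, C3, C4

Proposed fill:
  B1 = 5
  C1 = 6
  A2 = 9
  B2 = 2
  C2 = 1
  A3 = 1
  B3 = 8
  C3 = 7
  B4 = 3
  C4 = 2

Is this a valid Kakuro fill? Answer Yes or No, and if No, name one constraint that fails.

Yes

Across: 5+6=11; 9+2+1=12; 1+8+7=16; 3+2=5. Down: 9+1=10; 5+2+8+3=18; 6+1+7+2=16. No digit repeats within any run.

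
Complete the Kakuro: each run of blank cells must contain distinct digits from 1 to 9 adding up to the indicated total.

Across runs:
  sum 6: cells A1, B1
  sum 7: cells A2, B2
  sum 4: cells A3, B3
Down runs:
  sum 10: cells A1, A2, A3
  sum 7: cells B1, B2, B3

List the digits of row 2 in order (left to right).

4 in 2 cells must be {1,3}; 7 in 3 cells must be {1,2,4}.
The 4 across and the 7 down share only 1, so B3 = 1.
A3 = 4 − 1 = 3 completes the 4 across.
Nothing is forced directly, so branch on B1, whose candidates are 2 or 4. If B1 = 2: then A1 would have to be in {4} for the 6 across but in {1,2,5,6} for the 10 down — contradiction. So B1 = 4.
A1 = 6 − 4 = 2 completes the 6 across.
A2 = 10 − 5 = 5 completes the 10 down.
B2 = 7 − 5 = 2 completes the 7 across.

5 2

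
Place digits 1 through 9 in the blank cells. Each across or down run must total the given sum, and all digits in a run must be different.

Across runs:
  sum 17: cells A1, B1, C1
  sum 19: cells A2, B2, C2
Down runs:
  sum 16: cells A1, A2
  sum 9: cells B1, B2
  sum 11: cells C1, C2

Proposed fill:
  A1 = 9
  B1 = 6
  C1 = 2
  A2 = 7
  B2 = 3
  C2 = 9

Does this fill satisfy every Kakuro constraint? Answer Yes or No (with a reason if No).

Yes

Across: 9+6+2=17; 7+3+9=19. Down: 9+7=16; 6+3=9; 2+9=11. No digit repeats within any run.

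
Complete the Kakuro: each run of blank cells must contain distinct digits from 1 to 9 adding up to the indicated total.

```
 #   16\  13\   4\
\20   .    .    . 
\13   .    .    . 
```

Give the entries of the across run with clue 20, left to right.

9 8 3

16 in 2 cells must be {7,9}; 4 in 2 cells must be {1,3}.
The 20 across and the 4 down share only 3, so R1C3 = 3.
R2C3 = 4 − 3 = 1 completes the 4 down.
Given what's placed, R1C1 must be 9 to fit the 20 across and 16 down.
R1C2 = 20 − 12 = 8 completes the 20 across.
R2C1 = 16 − 9 = 7 completes the 16 down.
R2C2 = 13 − 8 = 5 completes the 13 across.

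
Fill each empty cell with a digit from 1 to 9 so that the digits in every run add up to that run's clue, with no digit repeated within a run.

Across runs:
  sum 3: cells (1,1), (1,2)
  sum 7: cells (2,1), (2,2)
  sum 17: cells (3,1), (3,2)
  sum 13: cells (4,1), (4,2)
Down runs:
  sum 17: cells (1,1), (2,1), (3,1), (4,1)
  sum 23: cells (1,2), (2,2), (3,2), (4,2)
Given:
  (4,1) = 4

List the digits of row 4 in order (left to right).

3 in 2 cells must be {1,2}; 17 in 2 cells must be {8,9}.
(4,2) = 13 − 4 = 9 completes the 13 across.
Given what's placed, (3,2) must be 8 to fit the 17 across and 23 down.
(3,1) = 17 − 8 = 9 completes the 17 across.
Given what's placed, (1,1) must be 1 to fit the 3 across and 17 down.
(1,2) = 3 − 1 = 2 completes the 3 across.
(2,1) = 17 − 14 = 3 completes the 17 down.
(2,2) = 7 − 3 = 4 completes the 7 across.

4 9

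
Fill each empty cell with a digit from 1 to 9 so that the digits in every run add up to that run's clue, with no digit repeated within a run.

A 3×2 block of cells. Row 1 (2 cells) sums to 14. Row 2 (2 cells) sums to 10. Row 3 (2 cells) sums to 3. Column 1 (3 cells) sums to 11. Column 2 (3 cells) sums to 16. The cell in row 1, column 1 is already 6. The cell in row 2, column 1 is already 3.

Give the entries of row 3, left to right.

2, 1

3 in 2 cells must be {1,2}.
(1,2) = 14 − 6 = 8 completes the 14 across.
(2,2) = 10 − 3 = 7 completes the 10 across.
(3,1) = 11 − 9 = 2 completes the 11 down.
(3,2) = 3 − 2 = 1 completes the 3 across.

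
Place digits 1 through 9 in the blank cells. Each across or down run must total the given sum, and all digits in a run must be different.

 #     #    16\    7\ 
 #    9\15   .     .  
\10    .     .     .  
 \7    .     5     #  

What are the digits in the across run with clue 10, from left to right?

7 2 1

Intersecting the 15 across with the 7 down forces R1C3 = 6.
R2C3 = 7 − 6 = 1 completes the 7 down.
R3C1 = 7 − 5 = 2 completes the 7 across.
R1C2 = 15 − 6 = 9 completes the 15 across.
R2C1 = 9 − 2 = 7 completes the 9 down.
R2C2 = 10 − 8 = 2 completes the 10 across.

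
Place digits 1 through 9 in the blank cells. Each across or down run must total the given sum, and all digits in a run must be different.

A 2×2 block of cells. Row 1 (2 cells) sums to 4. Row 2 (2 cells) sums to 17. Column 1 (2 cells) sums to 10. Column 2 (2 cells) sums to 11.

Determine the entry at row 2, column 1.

4 in 2 cells must be {1,3}; 17 in 2 cells must be {8,9}.
The 4 across and the 11 down share only 3, so (1,2) = 3.
(2,2) = 11 − 3 = 8 completes the 11 down.
(1,1) = 4 − 3 = 1 completes the 4 across.
(2,1) = 17 − 8 = 9 completes the 17 across.

9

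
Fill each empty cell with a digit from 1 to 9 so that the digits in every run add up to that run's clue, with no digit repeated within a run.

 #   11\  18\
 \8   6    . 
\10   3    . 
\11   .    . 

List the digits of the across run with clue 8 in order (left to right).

R1C2 = 8 − 6 = 2 completes the 8 across.
R2C2 = 10 − 3 = 7 completes the 10 across.
R3C1 = 11 − 9 = 2 completes the 11 down.
R3C2 = 11 − 2 = 9 completes the 11 across.

6, 2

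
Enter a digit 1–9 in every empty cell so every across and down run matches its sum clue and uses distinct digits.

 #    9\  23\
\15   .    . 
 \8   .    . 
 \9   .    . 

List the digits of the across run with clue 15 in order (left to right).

6 9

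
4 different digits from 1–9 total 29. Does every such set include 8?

Yes

The only way to make 29 from 4 distinct digits is {5,7,8,9}, which contains 8.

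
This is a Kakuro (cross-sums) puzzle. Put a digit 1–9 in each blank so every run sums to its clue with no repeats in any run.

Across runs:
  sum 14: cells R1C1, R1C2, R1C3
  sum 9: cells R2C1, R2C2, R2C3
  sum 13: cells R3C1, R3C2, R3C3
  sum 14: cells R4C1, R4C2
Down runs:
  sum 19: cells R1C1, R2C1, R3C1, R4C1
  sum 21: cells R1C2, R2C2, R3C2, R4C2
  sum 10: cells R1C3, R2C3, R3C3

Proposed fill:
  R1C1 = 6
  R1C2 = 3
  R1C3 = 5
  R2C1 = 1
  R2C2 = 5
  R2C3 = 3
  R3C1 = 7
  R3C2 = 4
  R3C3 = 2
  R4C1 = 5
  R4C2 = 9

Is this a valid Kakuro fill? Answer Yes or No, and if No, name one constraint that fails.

Yes

Across: 6+3+5=14; 1+5+3=9; 7+4+2=13; 5+9=14. Down: 6+1+7+5=19; 3+5+4+9=21; 5+3+2=10. No digit repeats within any run.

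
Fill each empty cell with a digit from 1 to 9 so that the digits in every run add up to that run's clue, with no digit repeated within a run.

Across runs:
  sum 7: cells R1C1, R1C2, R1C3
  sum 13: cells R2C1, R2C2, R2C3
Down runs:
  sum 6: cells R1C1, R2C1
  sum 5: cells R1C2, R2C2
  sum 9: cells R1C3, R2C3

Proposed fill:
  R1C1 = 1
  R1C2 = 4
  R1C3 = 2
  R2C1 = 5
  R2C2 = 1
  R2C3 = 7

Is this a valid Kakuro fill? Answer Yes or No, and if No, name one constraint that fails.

Across: 1+4+2=7; 5+1+7=13. Down: 1+5=6; 4+1=5; 2+7=9. No digit repeats within any run.

Yes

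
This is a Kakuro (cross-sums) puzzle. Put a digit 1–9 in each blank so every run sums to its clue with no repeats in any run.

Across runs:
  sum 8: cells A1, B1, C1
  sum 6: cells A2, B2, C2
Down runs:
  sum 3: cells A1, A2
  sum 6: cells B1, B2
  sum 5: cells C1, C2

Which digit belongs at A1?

6 in 3 cells must be {1,2,3}; 3 in 2 cells must be {1,2}.
Nothing is forced directly, so branch on A1, whose candidates are 1 or 2. If A1 = 2: that forces C1 = 1, A2 = 1, B2 = 2, after which C2 would have to be in {3} for the 6 across but in {4} for the 5 down — contradiction. So A1 = 1.
A2 = 3 − 1 = 2 completes the 3 down.
Given what's placed, B2 must be 1 to fit the 6 across and 6 down.
C2 = 6 − 3 = 3 completes the 6 across.
B1 = 6 − 1 = 5 completes the 6 down.
C1 = 8 − 6 = 2 completes the 8 across.

1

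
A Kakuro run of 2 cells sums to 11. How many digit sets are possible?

4

2 distinct digits from 1–9 sum between 3 and 17.
Enumerating: {2,9}, {3,8}, {4,7}, {5,6}.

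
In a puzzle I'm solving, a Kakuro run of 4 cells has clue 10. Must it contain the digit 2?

The only way to make 10 from 4 distinct digits is {1,2,3,4}, which contains 2.

Yes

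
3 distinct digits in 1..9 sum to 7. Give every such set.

{1,2,4}

3 distinct digits from 1–9 sum between 6 and 24.
Only one set works: {1,2,4}.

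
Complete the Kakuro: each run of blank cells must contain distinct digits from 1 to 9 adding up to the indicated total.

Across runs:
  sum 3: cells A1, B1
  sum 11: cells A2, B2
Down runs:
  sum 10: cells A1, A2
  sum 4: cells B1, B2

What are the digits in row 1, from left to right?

2 1

3 in 2 cells must be {1,2}; 4 in 2 cells must be {1,3}.
The 3 across and the 4 down share only 1, so B1 = 1.
B2 = 4 − 1 = 3 completes the 4 down.
A1 = 3 − 1 = 2 completes the 3 across.
A2 = 11 − 3 = 8 completes the 11 across.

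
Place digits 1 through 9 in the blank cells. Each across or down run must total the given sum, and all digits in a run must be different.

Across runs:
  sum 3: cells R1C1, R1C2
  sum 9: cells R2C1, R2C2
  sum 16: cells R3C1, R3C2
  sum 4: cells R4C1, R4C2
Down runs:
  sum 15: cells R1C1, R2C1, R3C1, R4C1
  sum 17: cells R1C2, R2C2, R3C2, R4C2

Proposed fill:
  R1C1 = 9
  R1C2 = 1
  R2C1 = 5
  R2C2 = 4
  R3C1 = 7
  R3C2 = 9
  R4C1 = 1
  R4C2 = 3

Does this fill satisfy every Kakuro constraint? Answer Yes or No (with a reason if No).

No — the down run R1C1–R4C1 sums to 22, not 15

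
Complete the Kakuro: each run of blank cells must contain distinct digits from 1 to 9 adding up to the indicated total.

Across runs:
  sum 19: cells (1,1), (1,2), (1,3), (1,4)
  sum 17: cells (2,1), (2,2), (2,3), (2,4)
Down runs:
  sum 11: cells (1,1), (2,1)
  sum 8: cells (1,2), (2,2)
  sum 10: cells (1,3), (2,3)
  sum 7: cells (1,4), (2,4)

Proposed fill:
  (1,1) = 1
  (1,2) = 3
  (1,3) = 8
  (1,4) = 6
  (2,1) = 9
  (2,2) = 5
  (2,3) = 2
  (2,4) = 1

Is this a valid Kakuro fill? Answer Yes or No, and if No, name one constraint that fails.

No — the across run (1,1)–(1,4) sums to 18, not 19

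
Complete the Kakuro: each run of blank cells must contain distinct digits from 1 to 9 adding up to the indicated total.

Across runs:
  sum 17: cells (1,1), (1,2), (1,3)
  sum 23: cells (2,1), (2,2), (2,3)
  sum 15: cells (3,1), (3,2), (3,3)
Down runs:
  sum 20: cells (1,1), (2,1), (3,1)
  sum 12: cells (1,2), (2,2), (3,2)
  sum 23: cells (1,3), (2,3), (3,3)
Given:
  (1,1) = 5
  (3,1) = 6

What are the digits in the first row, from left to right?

5 3 9

23 in 3 cells must be {6,8,9}.
(2,1) = 20 − 11 = 9 completes the 20 down.
(3,3) = 8: the only remaining digit allowed by both the 15 across and the 23 down.
(1,3) = 9: the only remaining digit allowed by both the 17 across and the 23 down.
(2,3) = 23 − 17 = 6 completes the 23 down.
(3,2) = 15 − 14 = 1 completes the 15 across.
(1,2) = 17 − 14 = 3 completes the 17 across.
(2,2) = 23 − 15 = 8 completes the 23 across.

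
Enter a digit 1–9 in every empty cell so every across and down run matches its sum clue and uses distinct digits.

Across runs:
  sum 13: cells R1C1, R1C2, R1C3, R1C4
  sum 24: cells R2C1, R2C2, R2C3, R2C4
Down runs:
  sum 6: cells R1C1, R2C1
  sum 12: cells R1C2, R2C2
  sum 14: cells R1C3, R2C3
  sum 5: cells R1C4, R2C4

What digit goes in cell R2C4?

2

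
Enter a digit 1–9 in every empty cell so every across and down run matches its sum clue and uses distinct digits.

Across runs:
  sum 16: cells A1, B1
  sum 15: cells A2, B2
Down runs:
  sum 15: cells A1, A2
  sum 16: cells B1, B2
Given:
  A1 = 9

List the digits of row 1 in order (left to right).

9 7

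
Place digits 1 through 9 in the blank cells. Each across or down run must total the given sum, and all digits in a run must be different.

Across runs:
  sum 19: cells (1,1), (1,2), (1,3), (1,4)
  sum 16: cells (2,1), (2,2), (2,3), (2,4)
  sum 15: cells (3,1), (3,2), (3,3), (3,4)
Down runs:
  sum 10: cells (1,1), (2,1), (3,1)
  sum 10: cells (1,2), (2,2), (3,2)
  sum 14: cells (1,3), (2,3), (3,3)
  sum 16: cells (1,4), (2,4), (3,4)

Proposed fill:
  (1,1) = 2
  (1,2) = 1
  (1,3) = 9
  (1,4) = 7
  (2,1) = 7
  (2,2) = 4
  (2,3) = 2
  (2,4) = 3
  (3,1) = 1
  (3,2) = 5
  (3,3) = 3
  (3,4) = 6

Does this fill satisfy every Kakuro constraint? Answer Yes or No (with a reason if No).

Across: 2+1+9+7=19; 7+4+2+3=16; 1+5+3+6=15. Down: 2+7+1=10; 1+4+5=10; 9+2+3=14; 7+3+6=16. No digit repeats within any run.

Yes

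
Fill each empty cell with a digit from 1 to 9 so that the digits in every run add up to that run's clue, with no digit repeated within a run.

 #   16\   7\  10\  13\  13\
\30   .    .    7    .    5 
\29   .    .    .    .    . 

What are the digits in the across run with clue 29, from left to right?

16 in 2 cells must be {7,9}.
Given what's placed, R1C1 must be 9 to fit the 30 across and 16 down.
R2C1 = 16 − 9 = 7 completes the 16 down.
R2C3 = 10 − 7 = 3 completes the 10 down.
R2C5 = 13 − 5 = 8 completes the 13 down.
Nothing is forced directly, so branch on R1C4, whose candidates are 6 or 8. If R1C4 = 6: that forces R1C2 = 3, after which R2C2 would have to be in {2,5,6,9} for the 29 across but in {4} for the 7 down — contradiction. So R1C4 = 8.
R1C2 = 30 − 29 = 1 completes the 30 across.
R2C2 = 7 − 1 = 6 completes the 7 down.
R2C4 = 29 − 24 = 5 completes the 29 across.

7 6 3 5 8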